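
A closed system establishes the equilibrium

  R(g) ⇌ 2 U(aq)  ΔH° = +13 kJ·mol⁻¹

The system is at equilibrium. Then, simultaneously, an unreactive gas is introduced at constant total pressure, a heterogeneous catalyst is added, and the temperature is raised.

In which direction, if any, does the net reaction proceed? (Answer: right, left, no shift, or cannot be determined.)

Adding inert gas at constant total pressure expands the volume and lowers every reacting partial pressure. With Δn_gas = 0 − 1 = -1, Q moves away from K toward the side with fewer gas moles, so the system shifts toward the side with more gas moles — to the left.
A catalyst speeds both forward and reverse rates equally; it changes neither Q nor K — no shift from this change.
The forward reaction is endothermic. Raising T favours the endothermic direction — shift to the right.
The individual effects push in opposite directions; without quantitative information the net direction cannot be determined.

cannot be determined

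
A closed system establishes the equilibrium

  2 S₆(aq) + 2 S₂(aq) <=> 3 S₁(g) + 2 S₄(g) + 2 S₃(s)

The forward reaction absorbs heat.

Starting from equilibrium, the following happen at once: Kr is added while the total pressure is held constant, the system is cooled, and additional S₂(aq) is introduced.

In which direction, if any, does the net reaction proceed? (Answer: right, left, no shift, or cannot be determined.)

cannot be determined

Adding inert gas at constant total pressure expands the volume and lowers every reacting partial pressure. With Δn_gas = 5 − 0 = +5, Q moves away from K toward the side with fewer gas moles, so the system shifts toward the side with more gas moles — to the right.
The forward reaction is endothermic. Lowering T favours the exothermic direction — shift to the left.
Adding S₂ (aq), a reactant, drives the reaction to the right.
The individual effects push in opposite directions; without quantitative information the net direction cannot be determined.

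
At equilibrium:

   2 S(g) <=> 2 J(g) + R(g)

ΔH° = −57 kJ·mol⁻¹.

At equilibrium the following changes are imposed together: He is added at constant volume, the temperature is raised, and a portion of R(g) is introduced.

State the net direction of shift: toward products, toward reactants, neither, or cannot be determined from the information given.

At constant volume, adding an inert gas leaves every reacting species' partial pressure unchanged, so Q is unchanged — no shift from this change.
The forward reaction is exothermic. Raising T favours the endothermic direction — shift to the left.
Adding R (g), a product, drives the reaction to the left.
Only the nonzero effect(s) matter; the net shift is to the left.

left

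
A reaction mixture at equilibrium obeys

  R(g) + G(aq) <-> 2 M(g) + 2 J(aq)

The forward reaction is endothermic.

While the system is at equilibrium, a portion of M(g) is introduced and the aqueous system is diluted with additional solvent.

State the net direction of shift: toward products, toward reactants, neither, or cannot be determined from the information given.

Adding M (g), a product, drives the reaction to the left.
Dilution lowers every aqueous concentration by the same factor. Δn_aq = 2 − 1 = +1, so the system shifts toward the side with more dissolved moles — to the right.
The individual effects push in opposite directions; without quantitative information the net direction cannot be determined.

cannot be determined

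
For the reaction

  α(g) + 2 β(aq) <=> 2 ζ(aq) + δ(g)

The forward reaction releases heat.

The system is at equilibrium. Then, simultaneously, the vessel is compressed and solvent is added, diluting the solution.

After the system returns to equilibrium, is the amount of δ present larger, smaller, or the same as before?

Gas moles: reactants 1, products 1. Δn_gas = 0, so a volume change leaves Q equal to K — no shift from this change.
Dilution scales every aqueous concentration by the same factor. Δn_aq = 2 − 2 = 0, so Q is unchanged — no shift.
No net shift occurs, so the amount of δ is unchanged.

unchanged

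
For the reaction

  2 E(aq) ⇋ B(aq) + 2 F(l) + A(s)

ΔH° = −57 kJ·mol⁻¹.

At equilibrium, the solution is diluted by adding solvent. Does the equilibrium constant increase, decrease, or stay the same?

unchanged

The equilibrium constant depends only on temperature. This perturbation may move the position of equilibrium, but since T is unchanged, K itself is unchanged.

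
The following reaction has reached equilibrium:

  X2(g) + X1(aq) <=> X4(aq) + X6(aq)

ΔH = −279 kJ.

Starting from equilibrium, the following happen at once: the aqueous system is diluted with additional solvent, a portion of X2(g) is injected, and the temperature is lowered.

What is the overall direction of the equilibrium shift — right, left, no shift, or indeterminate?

right

Dilution lowers every aqueous concentration by the same factor. Δn_aq = 2 − 1 = +1, so the system shifts toward the side with more dissolved moles — to the right.
Adding X2 (g), a reactant, drives the reaction to the right.
The forward reaction is exothermic. Lowering T favours the exothermic direction — shift to the right.
All effects act in the same direction — net shift to the right.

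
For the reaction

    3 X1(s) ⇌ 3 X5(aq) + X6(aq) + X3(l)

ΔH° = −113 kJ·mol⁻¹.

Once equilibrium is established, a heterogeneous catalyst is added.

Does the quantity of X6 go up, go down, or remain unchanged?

A catalyst speeds both forward and reverse rates equally; it changes neither Q nor K — no shift from this change.
No net shift occurs, so the amount of X6 is unchanged.

unchanged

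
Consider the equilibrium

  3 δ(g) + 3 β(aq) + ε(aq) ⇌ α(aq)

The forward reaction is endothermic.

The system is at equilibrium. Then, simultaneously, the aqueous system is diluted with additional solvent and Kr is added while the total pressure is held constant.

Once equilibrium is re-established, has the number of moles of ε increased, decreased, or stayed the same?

increases

Dilution lowers every aqueous concentration by the same factor. Δn_aq = 1 − 4 = -3, so the system shifts toward the side with more dissolved moles — to the left.
Adding inert gas at constant total pressure expands the volume and lowers every reacting partial pressure. With Δn_gas = 0 − 3 = -3, Q moves away from K toward the side with fewer gas moles, so the system shifts toward the side with more gas moles — to the left.
The net shift is to the left. ε is a reactant, so its amount increases.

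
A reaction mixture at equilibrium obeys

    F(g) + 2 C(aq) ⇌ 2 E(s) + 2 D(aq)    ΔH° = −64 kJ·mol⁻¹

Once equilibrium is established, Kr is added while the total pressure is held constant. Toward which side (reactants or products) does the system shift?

Adding inert gas at constant total pressure expands the volume and lowers every reacting partial pressure. With Δn_gas = 0 − 1 = -1, Q moves away from K toward the side with fewer gas moles, so the system shifts toward the side with more gas moles — to the left.

left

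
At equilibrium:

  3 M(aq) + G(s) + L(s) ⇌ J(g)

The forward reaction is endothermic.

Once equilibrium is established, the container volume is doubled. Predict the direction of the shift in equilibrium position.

Gas moles: reactants 0, products 1 (Δn_gas = +1). Expansion shifts the system toward the side with more moles of gas — to the right.

right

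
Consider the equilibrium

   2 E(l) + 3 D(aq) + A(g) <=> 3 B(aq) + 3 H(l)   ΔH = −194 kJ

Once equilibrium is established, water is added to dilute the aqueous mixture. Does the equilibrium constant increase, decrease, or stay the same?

The equilibrium constant depends only on temperature. This perturbation changes neither the position of equilibrium nor K.

unchanged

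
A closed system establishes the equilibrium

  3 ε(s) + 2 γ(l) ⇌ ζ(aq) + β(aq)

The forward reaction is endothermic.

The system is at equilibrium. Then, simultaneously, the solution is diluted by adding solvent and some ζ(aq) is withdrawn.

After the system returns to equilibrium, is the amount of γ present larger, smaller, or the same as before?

Dilution lowers every aqueous concentration by the same factor. Δn_aq = 2 − 0 = +2, so the system shifts toward the side with more dissolved moles — to the right.
Removing ζ (aq), a product, drives the reaction to the right.
The net shift is to the right. γ is a reactant, so its amount decreases.

decreases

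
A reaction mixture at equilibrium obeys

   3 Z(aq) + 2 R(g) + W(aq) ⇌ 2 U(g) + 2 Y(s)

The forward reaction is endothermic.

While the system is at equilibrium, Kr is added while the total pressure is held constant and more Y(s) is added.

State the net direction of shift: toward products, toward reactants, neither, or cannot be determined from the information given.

Adding inert gas at constant total pressure expands the volume, scaling every reacting partial pressure by the same factor. Δn_gas = 2 − 2 = 0, so Q is unchanged — no shift.
Y is a pure solid; its activity is 1 regardless of amount, so Q is unaffected — no shift from this change.
None of the changes alters Q relative to K, so there is no net shift.

no shift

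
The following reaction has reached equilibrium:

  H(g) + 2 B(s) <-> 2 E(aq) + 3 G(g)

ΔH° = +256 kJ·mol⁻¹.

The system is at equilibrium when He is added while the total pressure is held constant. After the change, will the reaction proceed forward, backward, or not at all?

Adding inert gas at constant total pressure expands the volume and lowers every reacting partial pressure. With Δn_gas = 3 − 1 = +2, Q moves away from K toward the side with fewer gas moles, so the system shifts toward the side with more gas moles — to the right.

right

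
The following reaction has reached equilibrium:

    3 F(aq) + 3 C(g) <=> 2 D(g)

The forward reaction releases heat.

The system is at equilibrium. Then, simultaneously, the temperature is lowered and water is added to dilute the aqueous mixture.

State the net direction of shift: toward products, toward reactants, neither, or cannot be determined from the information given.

cannot be determined

The forward reaction is exothermic. Lowering T favours the exothermic direction — shift to the right.
Dilution lowers every aqueous concentration by the same factor. Δn_aq = 0 − 3 = -3, so the system shifts toward the side with more dissolved moles — to the left.
The individual effects push in opposite directions; without quantitative information the net direction cannot be determined.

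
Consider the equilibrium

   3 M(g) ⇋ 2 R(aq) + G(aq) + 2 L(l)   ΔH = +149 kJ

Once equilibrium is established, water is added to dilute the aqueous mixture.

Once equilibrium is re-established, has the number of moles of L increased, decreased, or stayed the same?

increases

Dilution lowers every aqueous concentration by the same factor. Δn_aq = 3 − 0 = +3, so the system shifts toward the side with more dissolved moles — to the right.
The net shift is to the right. L is a product, so its amount increases.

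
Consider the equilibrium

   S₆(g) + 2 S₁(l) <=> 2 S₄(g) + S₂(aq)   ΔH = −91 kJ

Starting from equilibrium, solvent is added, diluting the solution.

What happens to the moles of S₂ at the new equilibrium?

increases

Dilution lowers every aqueous concentration by the same factor. Δn_aq = 1 − 0 = +1, so the system shifts toward the side with more dissolved moles — to the right.
The net shift is to the right. S₂ is a product, so its amount increases.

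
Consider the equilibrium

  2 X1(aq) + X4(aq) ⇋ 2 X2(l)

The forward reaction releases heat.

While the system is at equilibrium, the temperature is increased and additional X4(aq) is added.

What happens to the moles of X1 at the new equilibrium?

The forward reaction is exothermic. Raising T favours the endothermic direction — shift to the left.
Adding X4 (aq), a reactant, drives the reaction to the right.
The two effects oppose each other, so the net shift — and hence the change in X1 — cannot be determined from the given information.

cannot be determined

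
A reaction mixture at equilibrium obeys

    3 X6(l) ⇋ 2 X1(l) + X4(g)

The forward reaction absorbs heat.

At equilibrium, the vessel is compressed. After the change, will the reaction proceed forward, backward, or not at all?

Gas moles: reactants 0, products 1 (Δn_gas = +1). Compression shifts the system toward the side with fewer moles of gas — to the left.

left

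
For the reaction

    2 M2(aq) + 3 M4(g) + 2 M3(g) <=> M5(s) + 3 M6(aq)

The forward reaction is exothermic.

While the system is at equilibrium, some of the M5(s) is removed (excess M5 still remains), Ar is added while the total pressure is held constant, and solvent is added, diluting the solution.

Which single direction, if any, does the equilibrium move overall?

cannot be determined

M5 is a pure solid; its activity is 1 regardless of amount, so Q is unaffected — no shift from this change.
Adding inert gas at constant total pressure expands the volume and lowers every reacting partial pressure. With Δn_gas = 0 − 5 = -5, Q moves away from K toward the side with fewer gas moles, so the system shifts toward the side with more gas moles — to the left.
Dilution lowers every aqueous concentration by the same factor. Δn_aq = 3 − 2 = +1, so the system shifts toward the side with more dissolved moles — to the right.
The individual effects push in opposite directions; without quantitative information the net direction cannot be determined.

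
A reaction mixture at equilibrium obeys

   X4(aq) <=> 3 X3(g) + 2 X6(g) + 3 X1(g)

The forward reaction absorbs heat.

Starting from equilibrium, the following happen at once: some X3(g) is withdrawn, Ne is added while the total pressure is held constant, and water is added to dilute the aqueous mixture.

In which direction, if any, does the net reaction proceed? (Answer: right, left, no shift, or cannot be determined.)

cannot be determined

Removing X3 (g), a product, drives the reaction to the right.
Adding inert gas at constant total pressure expands the volume and lowers every reacting partial pressure. With Δn_gas = 8 − 0 = +8, Q moves away from K toward the side with fewer gas moles, so the system shifts toward the side with more gas moles — to the right.
Dilution lowers every aqueous concentration by the same factor. Δn_aq = 0 − 1 = -1, so the system shifts toward the side with more dissolved moles — to the left.
The individual effects push in opposite directions; without quantitative information the net direction cannot be determined.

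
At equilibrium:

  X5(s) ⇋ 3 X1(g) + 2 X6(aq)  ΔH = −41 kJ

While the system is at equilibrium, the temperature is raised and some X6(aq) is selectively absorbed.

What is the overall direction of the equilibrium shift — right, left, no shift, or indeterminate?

The forward reaction is exothermic. Raising T favours the endothermic direction — shift to the left.
Removing X6 (aq), a product, drives the reaction to the right.
The individual effects push in opposite directions; without quantitative information the net direction cannot be determined.

cannot be determined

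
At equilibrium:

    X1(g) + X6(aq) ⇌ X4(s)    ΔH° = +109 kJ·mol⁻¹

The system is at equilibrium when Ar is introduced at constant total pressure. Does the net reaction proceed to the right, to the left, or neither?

Adding inert gas at constant total pressure expands the volume and lowers every reacting partial pressure. With Δn_gas = 0 − 1 = -1, Q moves away from K toward the side with fewer gas moles, so the system shifts toward the side with more gas moles — to the left.

left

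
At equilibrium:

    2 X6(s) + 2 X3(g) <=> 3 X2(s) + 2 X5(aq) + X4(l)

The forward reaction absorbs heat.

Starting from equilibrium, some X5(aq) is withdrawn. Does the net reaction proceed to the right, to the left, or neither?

Removing X5 (aq), a product, drives the reaction to the right.

right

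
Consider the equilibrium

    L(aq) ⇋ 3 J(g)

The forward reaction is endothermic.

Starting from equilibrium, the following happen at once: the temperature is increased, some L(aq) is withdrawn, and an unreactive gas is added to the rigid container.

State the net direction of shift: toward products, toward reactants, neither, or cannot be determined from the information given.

The forward reaction is endothermic. Raising T favours the endothermic direction — shift to the right.
Removing L (aq), a reactant, drives the reaction to the left.
At constant volume, adding an inert gas leaves every reacting species' partial pressure unchanged, so Q is unchanged — no shift from this change.
The individual effects push in opposite directions; without quantitative information the net direction cannot be determined.

cannot be determined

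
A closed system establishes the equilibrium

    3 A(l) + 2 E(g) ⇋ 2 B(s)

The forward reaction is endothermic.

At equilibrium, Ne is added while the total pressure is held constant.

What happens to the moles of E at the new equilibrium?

Adding inert gas at constant total pressure expands the volume and lowers every reacting partial pressure. With Δn_gas = 0 − 2 = -2, Q moves away from K toward the side with fewer gas moles, so the system shifts toward the side with more gas moles — to the left.
The net shift is to the left. E is a reactant, so its amount increases.

increases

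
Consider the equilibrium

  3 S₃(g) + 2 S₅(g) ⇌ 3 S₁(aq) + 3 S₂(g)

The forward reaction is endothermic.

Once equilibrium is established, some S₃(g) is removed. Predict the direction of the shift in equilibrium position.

Removing S₃ (g), a reactant, drives the reaction to the left.

left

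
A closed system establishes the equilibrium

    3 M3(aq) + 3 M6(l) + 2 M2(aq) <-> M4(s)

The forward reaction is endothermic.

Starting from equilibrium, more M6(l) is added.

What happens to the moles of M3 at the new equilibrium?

unchanged

M6 is a pure liquid; its activity is 1 regardless of amount, so Q is unaffected — no shift from this change.
No net shift occurs, so the amount of M3 is unchanged.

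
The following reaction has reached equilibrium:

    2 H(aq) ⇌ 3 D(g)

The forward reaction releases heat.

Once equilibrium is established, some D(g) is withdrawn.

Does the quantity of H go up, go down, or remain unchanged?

Removing D (g), a product, drives the reaction to the right.
The net shift is to the right. H is a reactant, so its amount decreases.

decreases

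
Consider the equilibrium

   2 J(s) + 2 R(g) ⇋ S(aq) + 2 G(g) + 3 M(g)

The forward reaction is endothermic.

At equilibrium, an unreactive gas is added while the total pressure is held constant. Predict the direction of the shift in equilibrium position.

right

Adding inert gas at constant total pressure expands the volume and lowers every reacting partial pressure. With Δn_gas = 5 − 2 = +3, Q moves away from K toward the side with fewer gas moles, so the system shifts toward the side with more gas moles — to the right.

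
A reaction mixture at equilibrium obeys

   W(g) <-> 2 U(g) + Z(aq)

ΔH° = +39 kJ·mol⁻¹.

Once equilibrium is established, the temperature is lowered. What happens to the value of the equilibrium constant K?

decreases

K depends on temperature via the van 't Hoff relation. The forward reaction is endothermic, so lowering T decreases K.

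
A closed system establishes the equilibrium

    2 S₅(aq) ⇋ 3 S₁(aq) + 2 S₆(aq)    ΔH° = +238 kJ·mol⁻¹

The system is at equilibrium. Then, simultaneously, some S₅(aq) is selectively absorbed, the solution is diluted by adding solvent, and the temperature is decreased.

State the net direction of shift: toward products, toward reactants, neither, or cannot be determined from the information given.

cannot be determined

Removing S₅ (aq), a reactant, drives the reaction to the left.
Dilution lowers every aqueous concentration by the same factor. Δn_aq = 5 − 2 = +3, so the system shifts toward the side with more dissolved moles — to the right.
The forward reaction is endothermic. Lowering T favours the exothermic direction — shift to the left.
The individual effects push in opposite directions; without quantitative information the net direction cannot be determined.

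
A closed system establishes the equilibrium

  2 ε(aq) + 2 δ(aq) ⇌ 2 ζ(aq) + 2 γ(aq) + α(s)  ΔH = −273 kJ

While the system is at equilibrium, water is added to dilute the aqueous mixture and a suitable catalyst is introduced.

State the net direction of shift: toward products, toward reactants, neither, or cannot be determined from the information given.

Dilution scales every aqueous concentration by the same factor. Δn_aq = 4 − 4 = 0, so Q is unchanged — no shift.
A catalyst speeds both forward and reverse rates equally; it changes neither Q nor K — no shift from this change.
None of the changes alters Q relative to K, so there is no net shift.

no shift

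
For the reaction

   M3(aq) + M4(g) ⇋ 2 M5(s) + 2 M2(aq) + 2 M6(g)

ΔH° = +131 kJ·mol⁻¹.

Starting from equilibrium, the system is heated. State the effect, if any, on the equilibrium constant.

increases

K depends on temperature via the van 't Hoff relation. The forward reaction is endothermic, so raising T increases K.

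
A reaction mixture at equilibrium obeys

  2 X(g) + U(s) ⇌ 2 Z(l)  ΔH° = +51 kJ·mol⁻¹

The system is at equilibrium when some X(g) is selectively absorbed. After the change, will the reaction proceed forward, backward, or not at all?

left

Removing X (g), a reactant, drives the reaction to the left.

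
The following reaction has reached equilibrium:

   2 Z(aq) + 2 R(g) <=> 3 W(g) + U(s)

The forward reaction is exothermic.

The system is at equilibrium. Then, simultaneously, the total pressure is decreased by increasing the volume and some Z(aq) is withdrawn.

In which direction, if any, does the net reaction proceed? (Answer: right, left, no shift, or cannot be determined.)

cannot be determined

Gas moles: reactants 2, products 3 (Δn_gas = +1). Expansion shifts the system toward the side with more moles of gas — to the right.
Removing Z (aq), a reactant, drives the reaction to the left.
The individual effects push in opposite directions; without quantitative information the net direction cannot be determined.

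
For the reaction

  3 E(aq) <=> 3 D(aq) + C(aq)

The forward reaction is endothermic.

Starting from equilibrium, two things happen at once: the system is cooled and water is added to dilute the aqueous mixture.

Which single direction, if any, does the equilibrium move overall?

The forward reaction is endothermic. Lowering T favours the exothermic direction — shift to the left.
Dilution lowers every aqueous concentration by the same factor. Δn_aq = 4 − 3 = +1, so the system shifts toward the side with more dissolved moles — to the right.
The individual effects push in opposite directions; without quantitative information the net direction cannot be determined.

cannot be determined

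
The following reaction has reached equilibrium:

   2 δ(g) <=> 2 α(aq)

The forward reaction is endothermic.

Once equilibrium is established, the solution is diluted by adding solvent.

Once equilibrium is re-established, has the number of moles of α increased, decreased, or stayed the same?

increases

Dilution lowers every aqueous concentration by the same factor. Δn_aq = 2 − 0 = +2, so the system shifts toward the side with more dissolved moles — to the right.
The net shift is to the right. α is a product, so its amount increases.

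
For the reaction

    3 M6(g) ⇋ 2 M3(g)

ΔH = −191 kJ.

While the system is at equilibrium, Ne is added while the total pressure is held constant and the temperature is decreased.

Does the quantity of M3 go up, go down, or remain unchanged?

Adding inert gas at constant total pressure expands the volume and lowers every reacting partial pressure. With Δn_gas = 2 − 3 = -1, Q moves away from K toward the side with fewer gas moles, so the system shifts toward the side with more gas moles — to the left.
The forward reaction is exothermic. Lowering T favours the exothermic direction — shift to the right.
The two effects oppose each other, so the net shift — and hence the change in M3 — cannot be determined from the given information.

cannot be determined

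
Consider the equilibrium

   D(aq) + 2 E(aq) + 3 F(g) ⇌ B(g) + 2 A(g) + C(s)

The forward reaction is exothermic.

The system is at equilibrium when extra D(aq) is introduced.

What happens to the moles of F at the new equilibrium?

decreases

Adding D (aq), a reactant, drives the reaction to the right.
The net shift is to the right. F is a reactant, so its amount decreases.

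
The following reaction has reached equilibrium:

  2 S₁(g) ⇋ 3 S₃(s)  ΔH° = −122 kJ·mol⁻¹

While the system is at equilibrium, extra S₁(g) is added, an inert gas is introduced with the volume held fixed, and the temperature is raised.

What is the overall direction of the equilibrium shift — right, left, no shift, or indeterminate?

Adding S₁ (g), a reactant, drives the reaction to the right.
At constant volume, adding an inert gas leaves every reacting species' partial pressure unchanged, so Q is unchanged — no shift from this change.
The forward reaction is exothermic. Raising T favours the endothermic direction — shift to the left.
The individual effects push in opposite directions; without quantitative information the net direction cannot be determined.

cannot be determined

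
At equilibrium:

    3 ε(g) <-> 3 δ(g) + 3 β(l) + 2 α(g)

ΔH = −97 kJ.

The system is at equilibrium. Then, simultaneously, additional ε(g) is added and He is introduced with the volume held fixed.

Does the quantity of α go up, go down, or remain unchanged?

Adding ε (g), a reactant, drives the reaction to the right.
At constant volume, adding an inert gas leaves every reacting species' partial pressure unchanged, so Q is unchanged — no shift from this change.
The net shift is to the right. α is a product, so its amount increases.

increases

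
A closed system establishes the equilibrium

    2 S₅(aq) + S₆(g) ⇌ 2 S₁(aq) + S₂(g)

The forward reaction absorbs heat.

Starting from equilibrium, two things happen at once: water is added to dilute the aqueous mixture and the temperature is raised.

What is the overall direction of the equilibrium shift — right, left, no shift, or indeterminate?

Dilution scales every aqueous concentration by the same factor. Δn_aq = 2 − 2 = 0, so Q is unchanged — no shift.
The forward reaction is endothermic. Raising T favours the endothermic direction — shift to the right.
Only the nonzero effect(s) matter; the net shift is to the right.

right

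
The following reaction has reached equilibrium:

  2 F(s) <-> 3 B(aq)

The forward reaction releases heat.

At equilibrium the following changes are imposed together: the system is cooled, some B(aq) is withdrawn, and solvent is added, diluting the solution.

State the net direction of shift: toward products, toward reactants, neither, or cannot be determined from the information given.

The forward reaction is exothermic. Lowering T favours the exothermic direction — shift to the right.
Removing B (aq), a product, drives the reaction to the right.
Dilution lowers every aqueous concentration by the same factor. Δn_aq = 3 − 0 = +3, so the system shifts toward the side with more dissolved moles — to the right.
All effects act in the same direction — net shift to the right.

right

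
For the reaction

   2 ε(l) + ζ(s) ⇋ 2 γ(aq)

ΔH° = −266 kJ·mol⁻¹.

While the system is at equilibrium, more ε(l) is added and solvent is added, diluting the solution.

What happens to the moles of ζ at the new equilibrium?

ε is a pure liquid; its activity is 1 regardless of amount, so Q is unaffected — no shift from this change.
Dilution lowers every aqueous concentration by the same factor. Δn_aq = 2 − 0 = +2, so the system shifts toward the side with more dissolved moles — to the right.
The net shift is to the right. ζ is a reactant, so its amount decreases.

decreases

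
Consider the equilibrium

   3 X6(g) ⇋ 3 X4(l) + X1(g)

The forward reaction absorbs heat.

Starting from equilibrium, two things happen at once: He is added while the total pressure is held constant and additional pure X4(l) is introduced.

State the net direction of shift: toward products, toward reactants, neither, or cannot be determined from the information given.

Adding inert gas at constant total pressure expands the volume and lowers every reacting partial pressure. With Δn_gas = 1 − 3 = -2, Q moves away from K toward the side with fewer gas moles, so the system shifts toward the side with more gas moles — to the left.
X4 is a pure liquid; its activity is 1 regardless of amount, so Q is unaffected — no shift from this change.
Only the nonzero effect(s) matter; the net shift is to the left.

left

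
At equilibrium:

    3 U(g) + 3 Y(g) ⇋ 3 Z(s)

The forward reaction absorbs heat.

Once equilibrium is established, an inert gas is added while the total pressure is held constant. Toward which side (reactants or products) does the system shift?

left

Adding inert gas at constant total pressure expands the volume and lowers every reacting partial pressure. With Δn_gas = 0 − 6 = -6, Q moves away from K toward the side with fewer gas moles, so the system shifts toward the side with more gas moles — to the left.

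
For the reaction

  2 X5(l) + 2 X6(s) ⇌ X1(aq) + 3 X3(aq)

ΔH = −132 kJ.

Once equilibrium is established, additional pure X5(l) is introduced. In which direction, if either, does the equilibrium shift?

no shift

X5 is a pure liquid; its activity is 1 regardless of amount, so Q is unaffected — no shift from this change.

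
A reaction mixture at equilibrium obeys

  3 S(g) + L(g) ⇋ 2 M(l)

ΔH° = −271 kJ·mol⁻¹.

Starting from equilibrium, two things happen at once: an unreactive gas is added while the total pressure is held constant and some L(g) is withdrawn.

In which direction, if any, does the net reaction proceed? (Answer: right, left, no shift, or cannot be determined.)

left

Adding inert gas at constant total pressure expands the volume and lowers every reacting partial pressure. With Δn_gas = 0 − 4 = -4, Q moves away from K toward the side with fewer gas moles, so the system shifts toward the side with more gas moles — to the left.
Removing L (g), a reactant, drives the reaction to the left.
All effects act in the same direction — net shift to the left.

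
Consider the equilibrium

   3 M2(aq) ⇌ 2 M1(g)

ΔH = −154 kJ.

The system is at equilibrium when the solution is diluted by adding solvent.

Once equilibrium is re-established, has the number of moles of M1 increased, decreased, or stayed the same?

Dilution lowers every aqueous concentration by the same factor. Δn_aq = 0 − 3 = -3, so the system shifts toward the side with more dissolved moles — to the left.
The net shift is to the left. M1 is a product, so its amount decreases.

decreases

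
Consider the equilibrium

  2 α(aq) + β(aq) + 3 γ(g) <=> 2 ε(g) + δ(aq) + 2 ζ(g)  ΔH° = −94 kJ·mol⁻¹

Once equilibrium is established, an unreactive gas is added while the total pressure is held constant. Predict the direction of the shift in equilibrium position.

Adding inert gas at constant total pressure expands the volume and lowers every reacting partial pressure. With Δn_gas = 4 − 3 = +1, Q moves away from K toward the side with fewer gas moles, so the system shifts toward the side with more gas moles — to the right.

right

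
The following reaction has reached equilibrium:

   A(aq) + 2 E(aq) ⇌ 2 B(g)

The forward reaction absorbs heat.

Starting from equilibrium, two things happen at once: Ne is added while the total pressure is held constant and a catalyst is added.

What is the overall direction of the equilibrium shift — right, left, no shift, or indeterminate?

right

Adding inert gas at constant total pressure expands the volume and lowers every reacting partial pressure. With Δn_gas = 2 − 0 = +2, Q moves away from K toward the side with fewer gas moles, so the system shifts toward the side with more gas moles — to the right.
A catalyst speeds both forward and reverse rates equally; it changes neither Q nor K — no shift from this change.
Only the nonzero effect(s) matter; the net shift is to the right.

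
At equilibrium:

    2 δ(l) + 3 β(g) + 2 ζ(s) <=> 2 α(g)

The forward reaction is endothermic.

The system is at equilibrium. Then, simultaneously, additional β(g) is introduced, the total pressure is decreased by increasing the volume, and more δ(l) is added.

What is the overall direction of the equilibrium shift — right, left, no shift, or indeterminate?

Adding β (g), a reactant, drives the reaction to the right.
Gas moles: reactants 3, products 2 (Δn_gas = -1). Expansion shifts the system toward the side with more moles of gas — to the left.
δ is a pure liquid; its activity is 1 regardless of amount, so Q is unaffected — no shift from this change.
The individual effects push in opposite directions; without quantitative information the net direction cannot be determined.

cannot be determined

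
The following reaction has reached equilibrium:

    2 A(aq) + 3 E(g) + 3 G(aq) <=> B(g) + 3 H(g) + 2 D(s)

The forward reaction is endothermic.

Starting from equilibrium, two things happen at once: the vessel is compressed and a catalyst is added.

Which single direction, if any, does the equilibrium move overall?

Gas moles: reactants 3, products 4 (Δn_gas = +1). Compression shifts the system toward the side with fewer moles of gas — to the left.
A catalyst speeds both forward and reverse rates equally; it changes neither Q nor K — no shift from this change.
Only the nonzero effect(s) matter; the net shift is to the left.

left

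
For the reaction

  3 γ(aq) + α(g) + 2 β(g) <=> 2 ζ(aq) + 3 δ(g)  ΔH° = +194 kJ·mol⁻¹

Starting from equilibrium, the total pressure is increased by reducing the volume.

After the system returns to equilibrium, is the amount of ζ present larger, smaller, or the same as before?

Gas moles: reactants 3, products 3. Δn_gas = 0, so a volume change leaves Q equal to K — no shift from this change.
No net shift occurs, so the amount of ζ is unchanged.

unchanged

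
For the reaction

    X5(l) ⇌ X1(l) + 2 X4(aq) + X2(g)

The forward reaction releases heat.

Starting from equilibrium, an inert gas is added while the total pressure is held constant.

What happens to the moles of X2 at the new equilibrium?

Adding inert gas at constant total pressure expands the volume and lowers every reacting partial pressure. With Δn_gas = 1 − 0 = +1, Q moves away from K toward the side with fewer gas moles, so the system shifts toward the side with more gas moles — to the right.
The net shift is to the right. X2 is a product, so its amount increases.

increases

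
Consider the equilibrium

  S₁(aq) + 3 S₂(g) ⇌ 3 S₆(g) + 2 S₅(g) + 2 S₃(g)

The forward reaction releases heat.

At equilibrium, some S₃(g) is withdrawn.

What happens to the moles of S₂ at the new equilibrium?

Removing S₃ (g), a product, drives the reaction to the right.
The net shift is to the right. S₂ is a reactant, so its amount decreases.

decreases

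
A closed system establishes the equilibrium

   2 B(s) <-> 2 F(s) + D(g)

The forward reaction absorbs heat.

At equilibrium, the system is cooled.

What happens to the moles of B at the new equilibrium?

The forward reaction is endothermic. Lowering T favours the exothermic direction — shift to the left.
The net shift is to the left. B is a reactant, so its amount increases.

increases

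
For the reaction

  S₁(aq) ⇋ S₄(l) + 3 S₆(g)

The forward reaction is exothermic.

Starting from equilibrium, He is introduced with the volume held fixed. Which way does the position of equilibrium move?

At constant volume, adding an inert gas leaves every reacting species' partial pressure unchanged, so Q is unchanged — no shift from this change.

no shift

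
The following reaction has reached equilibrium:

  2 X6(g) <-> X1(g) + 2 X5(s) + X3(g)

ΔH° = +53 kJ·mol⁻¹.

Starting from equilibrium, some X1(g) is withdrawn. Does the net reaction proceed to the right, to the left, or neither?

Removing X1 (g), a product, drives the reaction to the right.

right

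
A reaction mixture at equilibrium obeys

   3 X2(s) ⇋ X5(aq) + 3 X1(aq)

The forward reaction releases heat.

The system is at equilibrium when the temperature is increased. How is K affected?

K depends on temperature via the van 't Hoff relation. The forward reaction is exothermic, so raising T decreases K.

decreases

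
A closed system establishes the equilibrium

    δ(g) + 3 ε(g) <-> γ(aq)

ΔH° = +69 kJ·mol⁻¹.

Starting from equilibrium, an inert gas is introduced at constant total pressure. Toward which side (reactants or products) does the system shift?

Adding inert gas at constant total pressure expands the volume and lowers every reacting partial pressure. With Δn_gas = 0 − 4 = -4, Q moves away from K toward the side with fewer gas moles, so the system shifts toward the side with more gas moles — to the left.

left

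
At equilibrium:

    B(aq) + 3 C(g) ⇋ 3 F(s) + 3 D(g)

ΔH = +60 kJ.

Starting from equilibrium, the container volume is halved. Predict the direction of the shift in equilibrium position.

no shift

Gas moles: reactants 3, products 3. Δn_gas = 0, so a volume change leaves Q equal to K — no shift from this change.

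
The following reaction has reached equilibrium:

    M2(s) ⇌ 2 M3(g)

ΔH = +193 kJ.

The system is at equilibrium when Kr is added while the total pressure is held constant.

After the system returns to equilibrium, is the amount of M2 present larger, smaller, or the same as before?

Adding inert gas at constant total pressure expands the volume and lowers every reacting partial pressure. With Δn_gas = 2 − 0 = +2, Q moves away from K toward the side with fewer gas moles, so the system shifts toward the side with more gas moles — to the right.
The net shift is to the right. M2 is a reactant, so its amount decreases.

decreases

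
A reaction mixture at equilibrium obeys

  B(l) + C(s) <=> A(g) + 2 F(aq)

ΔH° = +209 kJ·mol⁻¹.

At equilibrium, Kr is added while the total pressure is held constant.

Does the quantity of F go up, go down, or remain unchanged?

Adding inert gas at constant total pressure expands the volume and lowers every reacting partial pressure. With Δn_gas = 1 − 0 = +1, Q moves away from K toward the side with fewer gas moles, so the system shifts toward the side with more gas moles — to the right.
The net shift is to the right. F is a product, so its amount increases.

increases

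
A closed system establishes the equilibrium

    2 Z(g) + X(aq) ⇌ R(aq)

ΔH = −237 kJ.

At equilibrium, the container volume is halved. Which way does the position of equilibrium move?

Gas moles: reactants 2, products 0 (Δn_gas = -2). Compression shifts the system toward the side with fewer moles of gas — to the right.

right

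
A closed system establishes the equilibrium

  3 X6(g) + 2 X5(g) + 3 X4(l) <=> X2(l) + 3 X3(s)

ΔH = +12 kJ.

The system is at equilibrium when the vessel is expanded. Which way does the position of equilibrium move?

Gas moles: reactants 5, products 0 (Δn_gas = -5). Expansion shifts the system toward the side with more moles of gas — to the left.

left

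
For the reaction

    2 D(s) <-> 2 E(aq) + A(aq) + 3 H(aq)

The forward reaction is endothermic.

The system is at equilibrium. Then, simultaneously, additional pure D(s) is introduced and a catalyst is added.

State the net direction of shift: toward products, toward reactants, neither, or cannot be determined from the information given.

no shift

D is a pure solid; its activity is 1 regardless of amount, so Q is unaffected — no shift from this change.
A catalyst speeds both forward and reverse rates equally; it changes neither Q nor K — no shift from this change.
None of the changes alters Q relative to K, so there is no net shift.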